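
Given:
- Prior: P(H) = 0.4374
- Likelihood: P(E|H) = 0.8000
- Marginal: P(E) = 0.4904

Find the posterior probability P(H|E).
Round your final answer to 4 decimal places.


Using Bayes' theorem:

P(H|E) = P(E|H) × P(H) / P(E)
       = 0.8000 × 0.4374 / 0.4904
       = 0.34992000 / 0.4904
       = 0.7135

The evidence strengthens our belief in H.
Prior: 0.4374 → Posterior: 0.7135


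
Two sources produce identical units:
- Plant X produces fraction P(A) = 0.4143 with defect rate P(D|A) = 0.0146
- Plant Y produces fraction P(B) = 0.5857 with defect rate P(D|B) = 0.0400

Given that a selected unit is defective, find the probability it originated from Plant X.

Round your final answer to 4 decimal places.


Let A = from Plant X, D = defective

Given:
- P(A) = 0.4143, P(B) = 0.5857
- P(D|A) = 0.0146, P(D|B) = 0.0400

Step 1: Find P(D)
P(D) = P(D|A)P(A) + P(D|B)P(B)
     = 0.0146 × 0.4143 + 0.0400 × 0.5857
     = 0.00604878 + 0.02342800
     = 0.02947678

Step 2: Apply Bayes' theorem
P(A|D) = P(D|A)P(A) / P(D)
       = 0.00604878 / 0.02947678
       = 0.2052


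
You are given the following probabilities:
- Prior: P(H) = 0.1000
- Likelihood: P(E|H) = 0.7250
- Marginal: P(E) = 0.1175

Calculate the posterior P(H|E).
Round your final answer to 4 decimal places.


Using Bayes' theorem:

P(H|E) = P(E|H) × P(H) / P(E)
       = 0.7250 × 0.1000 / 0.1175
       = 0.07250000 / 0.1175
       = 0.6170

The evidence strengthens our belief in H.
Prior: 0.1000 → Posterior: 0.6170


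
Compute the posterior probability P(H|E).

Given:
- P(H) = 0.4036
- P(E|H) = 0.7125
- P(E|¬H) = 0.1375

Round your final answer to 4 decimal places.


Bayes' theorem: P(H|E) = P(E|H) × P(H) / P(E)

Step 1: Calculate P(E) using law of total probability
P(E) = P(E|H)P(H) + P(E|¬H)P(¬H)
     = 0.7125 × 0.4036 + 0.1375 × 0.5964
     = 0.28756500 + 0.08200500
     = 0.36957000

Step 2: Apply Bayes' theorem
P(H|E) = P(E|H) × P(H) / P(E)
       = 0.28756500 / 0.36957000
       = 0.7781


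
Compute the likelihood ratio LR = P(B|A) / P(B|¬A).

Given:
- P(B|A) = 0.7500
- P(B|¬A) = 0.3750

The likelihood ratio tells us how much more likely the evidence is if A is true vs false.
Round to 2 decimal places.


Likelihood Ratio (LR) = P(B|A) / P(B|¬A)

LR = 0.7500 / 0.3750
   = 2.00

The evidence is 2.00 times more likely if A is true than if A is false.
LR > 1, so observing B raises the odds in favor of A.


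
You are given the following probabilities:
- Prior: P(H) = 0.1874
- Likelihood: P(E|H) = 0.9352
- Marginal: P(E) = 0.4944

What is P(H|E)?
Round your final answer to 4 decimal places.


Using Bayes' theorem:

P(H|E) = P(E|H) × P(H) / P(E)
       = 0.9352 × 0.1874 / 0.4944
       = 0.17525648 / 0.4944
       = 0.3545

The evidence strengthens our belief in H.
Prior: 0.1874 → Posterior: 0.3545


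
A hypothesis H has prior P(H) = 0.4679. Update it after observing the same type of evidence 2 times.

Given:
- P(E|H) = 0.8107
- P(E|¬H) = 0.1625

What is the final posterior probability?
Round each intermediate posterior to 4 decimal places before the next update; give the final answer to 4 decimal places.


Sequential Bayesian updating:

Initial prior: P(H) = 0.4679

Update 1:
  P(E) = 0.8107 × 0.4679 + 0.1625 × 0.5321 = 0.37932653 + 0.08646625 = 0.46579278
  P(H|E) = 0.37932653 / 0.46579278 = 0.8144

Update 2:
  P(E) = 0.8107 × 0.8144 + 0.1625 × 0.1856 = 0.66023408 + 0.03016000 = 0.69039408
  P(H|E) = 0.66023408 / 0.69039408 = 0.9563

Final posterior: 0.9563


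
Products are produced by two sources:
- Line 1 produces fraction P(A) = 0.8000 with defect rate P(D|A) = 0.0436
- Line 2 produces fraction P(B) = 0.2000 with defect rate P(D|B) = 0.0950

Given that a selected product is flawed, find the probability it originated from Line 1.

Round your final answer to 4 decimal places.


Let A = from Line 1, D = flawed

Given:
- P(A) = 0.8000, P(B) = 0.2000
- P(D|A) = 0.0436, P(D|B) = 0.0950

Step 1: Find P(D)
P(D) = P(D|A)P(A) + P(D|B)P(B)
     = 0.0436 × 0.8000 + 0.0950 × 0.2000
     = 0.03488000 + 0.01900000
     = 0.05388000

Step 2: Apply Bayes' theorem
P(A|D) = P(D|A)P(A) / P(D)
       = 0.03488000 / 0.05388000
       = 0.6474


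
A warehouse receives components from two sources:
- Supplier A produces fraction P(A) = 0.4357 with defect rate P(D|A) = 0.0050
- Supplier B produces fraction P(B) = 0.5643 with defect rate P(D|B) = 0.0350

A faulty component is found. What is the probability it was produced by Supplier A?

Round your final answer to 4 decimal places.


Let A = from Supplier A, D = faulty

Given:
- P(A) = 0.4357, P(B) = 0.5643
- P(D|A) = 0.0050, P(D|B) = 0.0350

Step 1: Find P(D)
P(D) = P(D|A)P(A) + P(D|B)P(B)
     = 0.0050 × 0.4357 + 0.0350 × 0.5643
     = 0.00217850 + 0.01975050
     = 0.02192900

Step 2: Apply Bayes' theorem
P(A|D) = P(D|A)P(A) / P(D)
       = 0.00217850 / 0.02192900
       = 0.0993


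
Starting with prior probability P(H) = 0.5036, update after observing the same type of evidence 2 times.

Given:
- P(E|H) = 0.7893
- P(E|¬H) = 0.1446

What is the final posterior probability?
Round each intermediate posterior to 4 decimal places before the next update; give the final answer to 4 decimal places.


Sequential Bayesian updating:

Initial prior: P(H) = 0.5036

Update 1:
  P(E) = 0.7893 × 0.5036 + 0.1446 × 0.4964 = 0.39749148 + 0.07177944 = 0.46927092
  P(H|E) = 0.39749148 / 0.46927092 = 0.8470

Update 2:
  P(E) = 0.7893 × 0.8470 + 0.1446 × 0.1530 = 0.66853710 + 0.02212380 = 0.69066090
  P(H|E) = 0.66853710 / 0.69066090 = 0.9680

Final posterior: 0.9680


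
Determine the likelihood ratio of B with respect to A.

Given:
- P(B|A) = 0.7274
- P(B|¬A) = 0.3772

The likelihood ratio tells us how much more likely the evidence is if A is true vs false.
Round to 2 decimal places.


Likelihood Ratio (LR) = P(B|A) / P(B|¬A)

LR = 0.7274 / 0.3772
   = 1.93

The evidence is 1.93 times more likely if A is true than if A is false.
Because LR exceeds 1, B is evidence for A.


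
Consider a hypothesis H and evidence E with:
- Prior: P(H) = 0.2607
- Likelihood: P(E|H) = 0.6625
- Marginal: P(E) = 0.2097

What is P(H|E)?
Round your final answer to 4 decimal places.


Using Bayes' theorem:

P(H|E) = P(E|H) × P(H) / P(E)
       = 0.6625 × 0.2607 / 0.2097
       = 0.17271375 / 0.2097
       = 0.8236

The evidence strengthens our belief in H.
Prior: 0.2607 → Posterior: 0.8236


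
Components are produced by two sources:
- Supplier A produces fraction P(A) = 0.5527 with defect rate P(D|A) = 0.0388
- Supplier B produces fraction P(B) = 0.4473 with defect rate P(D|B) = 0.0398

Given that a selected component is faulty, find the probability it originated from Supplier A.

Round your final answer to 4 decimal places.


Let A = from Supplier A, D = faulty

Given:
- P(A) = 0.5527, P(B) = 0.4473
- P(D|A) = 0.0388, P(D|B) = 0.0398

Step 1: Find P(D)
P(D) = P(D|A)P(A) + P(D|B)P(B)
     = 0.0388 × 0.5527 + 0.0398 × 0.4473
     = 0.02144476 + 0.01780254
     = 0.03924730

Step 2: Apply Bayes' theorem
P(A|D) = P(D|A)P(A) / P(D)
       = 0.02144476 / 0.03924730
       = 0.5464


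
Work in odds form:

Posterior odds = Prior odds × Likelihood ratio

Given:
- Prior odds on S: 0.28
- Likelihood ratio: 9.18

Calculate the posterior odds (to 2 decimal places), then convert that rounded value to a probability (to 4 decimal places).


Step 1: Calculate posterior odds
Posterior odds = Prior odds × LR
               = 0.28 × 9.18
               = 2.57

Step 2: Convert to probability
P(S|E) = Posterior odds / (1 + Posterior odds)
       = 2.57 / (1 + 2.57)
       = 2.57 / 3.57
       = 0.7199

The evidence increased P(S) from 0.2188 to 0.7199.


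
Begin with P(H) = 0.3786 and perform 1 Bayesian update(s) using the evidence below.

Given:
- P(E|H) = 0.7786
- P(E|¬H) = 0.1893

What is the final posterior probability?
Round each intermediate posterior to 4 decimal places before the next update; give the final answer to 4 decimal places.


Sequential Bayesian updating:

Initial prior: P(H) = 0.3786

Update 1:
  P(E) = 0.7786 × 0.3786 + 0.1893 × 0.6214 = 0.29477796 + 0.11763102 = 0.41240898
  P(H|E) = 0.29477796 / 0.41240898 = 0.7148

Final posterior: 0.7148


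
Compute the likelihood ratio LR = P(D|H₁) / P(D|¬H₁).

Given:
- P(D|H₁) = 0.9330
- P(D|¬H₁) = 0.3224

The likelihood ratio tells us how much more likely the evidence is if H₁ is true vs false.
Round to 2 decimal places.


Likelihood Ratio (LR) = P(D|H₁) / P(D|¬H₁)

LR = 0.9330 / 0.3224
   = 2.89

The evidence is 2.89 times more likely if H₁ is true than if H₁ is false.
LR > 1, so observing D raises the odds in favor of H₁.


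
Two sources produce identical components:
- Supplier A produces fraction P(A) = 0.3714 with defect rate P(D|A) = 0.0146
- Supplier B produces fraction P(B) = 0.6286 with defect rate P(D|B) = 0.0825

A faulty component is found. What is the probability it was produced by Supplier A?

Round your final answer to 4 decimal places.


Let A = from Supplier A, D = faulty

Given:
- P(A) = 0.3714, P(B) = 0.6286
- P(D|A) = 0.0146, P(D|B) = 0.0825

Step 1: Find P(D)
P(D) = P(D|A)P(A) + P(D|B)P(B)
     = 0.0146 × 0.3714 + 0.0825 × 0.6286
     = 0.00542244 + 0.05185950
     = 0.05728194

Step 2: Apply Bayes' theorem
P(A|D) = P(D|A)P(A) / P(D)
       = 0.00542244 / 0.05728194
       = 0.0947


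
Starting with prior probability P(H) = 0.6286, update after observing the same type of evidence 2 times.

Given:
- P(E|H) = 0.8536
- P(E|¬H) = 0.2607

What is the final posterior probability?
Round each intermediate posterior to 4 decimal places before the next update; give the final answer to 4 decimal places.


Sequential Bayesian updating:

Initial prior: P(H) = 0.6286

Update 1:
  P(E) = 0.8536 × 0.6286 + 0.2607 × 0.3714 = 0.53657296 + 0.09682398 = 0.63339694
  P(H|E) = 0.53657296 / 0.63339694 = 0.8471

Update 2:
  P(E) = 0.8536 × 0.8471 + 0.2607 × 0.1529 = 0.72308456 + 0.03986103 = 0.76294559
  P(H|E) = 0.72308456 / 0.76294559 = 0.9478

Final posterior: 0.9478


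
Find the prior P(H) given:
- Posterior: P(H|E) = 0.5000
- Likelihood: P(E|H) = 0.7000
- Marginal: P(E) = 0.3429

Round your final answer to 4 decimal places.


From Bayes' theorem: P(H|E) = P(E|H) × P(H) / P(E)

Rearranging for P(H):
P(H) = P(H|E) × P(E) / P(E|H)
     = 0.5000 × 0.3429 / 0.7000
     = 0.17145000 / 0.7000
     = 0.2449


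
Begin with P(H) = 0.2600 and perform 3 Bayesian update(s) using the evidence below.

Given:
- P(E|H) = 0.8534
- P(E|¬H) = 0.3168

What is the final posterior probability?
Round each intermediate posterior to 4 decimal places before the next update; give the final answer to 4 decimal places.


Sequential Bayesian updating:

Initial prior: P(H) = 0.2600

Update 1:
  P(E) = 0.8534 × 0.2600 + 0.3168 × 0.7400 = 0.22188400 + 0.23443200 = 0.45631600
  P(H|E) = 0.22188400 / 0.45631600 = 0.4863

Update 2:
  P(E) = 0.8534 × 0.4863 + 0.3168 × 0.5137 = 0.41500842 + 0.16274016 = 0.57774858
  P(H|E) = 0.41500842 / 0.57774858 = 0.7183

Update 3:
  P(E) = 0.8534 × 0.7183 + 0.3168 × 0.2817 = 0.61299722 + 0.08924256 = 0.70223978
  P(H|E) = 0.61299722 / 0.70223978 = 0.8729

Final posterior: 0.8729


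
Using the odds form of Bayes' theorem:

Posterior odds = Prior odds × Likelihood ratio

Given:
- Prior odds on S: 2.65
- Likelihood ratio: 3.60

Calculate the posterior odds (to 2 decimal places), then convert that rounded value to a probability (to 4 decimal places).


Step 1: Calculate posterior odds
Posterior odds = Prior odds × LR
               = 2.65 × 3.60
               = 9.54

Step 2: Convert to probability
P(S|E) = Posterior odds / (1 + Posterior odds)
       = 9.54 / (1 + 9.54)
       = 9.54 / 10.54
       = 0.9051

The evidence increased P(S) from 0.7260 to 0.9051.


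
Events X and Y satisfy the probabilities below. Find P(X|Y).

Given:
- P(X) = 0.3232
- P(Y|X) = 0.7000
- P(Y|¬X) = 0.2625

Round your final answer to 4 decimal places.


Bayes' theorem: P(X|Y) = P(Y|X) × P(X) / P(Y)

Step 1: Calculate P(Y) using law of total probability
P(Y) = P(Y|X)P(X) + P(Y|¬X)P(¬X)
     = 0.7000 × 0.3232 + 0.2625 × 0.6768
     = 0.22624000 + 0.17766000
     = 0.40390000

Step 2: Apply Bayes' theorem
P(X|Y) = P(Y|X) × P(X) / P(Y)
       = 0.22624000 / 0.40390000
       = 0.5601


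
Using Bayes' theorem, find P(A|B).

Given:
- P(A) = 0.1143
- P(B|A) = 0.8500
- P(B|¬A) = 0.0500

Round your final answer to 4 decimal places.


Bayes' theorem: P(A|B) = P(B|A) × P(A) / P(B)

Step 1: Calculate P(B) using law of total probability
P(B) = P(B|A)P(A) + P(B|¬A)P(¬A)
     = 0.8500 × 0.1143 + 0.0500 × 0.8857
     = 0.09715500 + 0.04428500
     = 0.14144000

Step 2: Apply Bayes' theorem
P(A|B) = P(B|A) × P(A) / P(B)
       = 0.09715500 / 0.14144000
       = 0.6869


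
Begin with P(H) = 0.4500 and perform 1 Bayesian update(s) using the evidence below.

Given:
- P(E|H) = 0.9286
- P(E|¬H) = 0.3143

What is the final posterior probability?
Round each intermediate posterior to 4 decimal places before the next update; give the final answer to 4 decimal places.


Sequential Bayesian updating:

Initial prior: P(H) = 0.4500

Update 1:
  P(E) = 0.9286 × 0.4500 + 0.3143 × 0.5500 = 0.41787000 + 0.17286500 = 0.59073500
  P(H|E) = 0.41787000 / 0.59073500 = 0.7074

Final posterior: 0.7074


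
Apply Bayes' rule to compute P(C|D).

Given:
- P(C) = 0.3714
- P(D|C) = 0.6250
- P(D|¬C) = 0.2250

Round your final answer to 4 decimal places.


Bayes' theorem: P(C|D) = P(D|C) × P(C) / P(D)

Step 1: Calculate P(D) using law of total probability
P(D) = P(D|C)P(C) + P(D|¬C)P(¬C)
     = 0.6250 × 0.3714 + 0.2250 × 0.6286
     = 0.23212500 + 0.14143500
     = 0.37356000

Step 2: Apply Bayes' theorem
P(C|D) = P(D|C) × P(C) / P(D)
       = 0.23212500 / 0.37356000
       = 0.6214


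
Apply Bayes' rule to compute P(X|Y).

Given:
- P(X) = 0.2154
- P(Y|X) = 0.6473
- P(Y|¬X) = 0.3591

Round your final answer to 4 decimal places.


Bayes' theorem: P(X|Y) = P(Y|X) × P(X) / P(Y)

Step 1: Calculate P(Y) using law of total probability
P(Y) = P(Y|X)P(X) + P(Y|¬X)P(¬X)
     = 0.6473 × 0.2154 + 0.3591 × 0.7846
     = 0.13942842 + 0.28174986
     = 0.42117828

Step 2: Apply Bayes' theorem
P(X|Y) = P(Y|X) × P(X) / P(Y)
       = 0.13942842 / 0.42117828
       = 0.3310


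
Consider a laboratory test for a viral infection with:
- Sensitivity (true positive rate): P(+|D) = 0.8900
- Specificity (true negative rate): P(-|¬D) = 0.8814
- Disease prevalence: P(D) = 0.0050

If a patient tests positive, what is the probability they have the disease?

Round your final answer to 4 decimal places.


Let D = has disease, + = positive test

Given:
- P(D) = 0.0050 (prevalence)
- P(+|D) = 0.8900 (sensitivity)
- P(-|¬D) = 0.8814 (specificity)
- P(+|¬D) = 0.1186 (false positive rate = 1 - specificity)

Step 1: Find P(+)
P(+) = P(+|D)P(D) + P(+|¬D)P(¬D)
     = 0.8900 × 0.0050 + 0.1186 × 0.9950
     = 0.00445000 + 0.11800700
     = 0.12245700

Step 2: Apply Bayes' theorem for P(D|+)
P(D|+) = P(+|D)P(D) / P(+)
       = 0.00445000 / 0.12245700
       = 0.0363


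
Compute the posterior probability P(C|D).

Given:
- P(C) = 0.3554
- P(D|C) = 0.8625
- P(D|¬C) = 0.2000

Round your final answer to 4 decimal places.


Bayes' theorem: P(C|D) = P(D|C) × P(C) / P(D)

Step 1: Calculate P(D) using law of total probability
P(D) = P(D|C)P(C) + P(D|¬C)P(¬C)
     = 0.8625 × 0.3554 + 0.2000 × 0.6446
     = 0.30653250 + 0.12892000
     = 0.43545250

Step 2: Apply Bayes' theorem
P(C|D) = P(D|C) × P(C) / P(D)
       = 0.30653250 / 0.43545250
       = 0.7039


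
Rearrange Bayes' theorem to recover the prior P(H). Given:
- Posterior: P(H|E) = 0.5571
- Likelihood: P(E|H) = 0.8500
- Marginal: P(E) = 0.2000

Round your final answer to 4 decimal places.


From Bayes' theorem: P(H|E) = P(E|H) × P(H) / P(E)

Rearranging for P(H):
P(H) = P(H|E) × P(E) / P(E|H)
     = 0.5571 × 0.2000 / 0.8500
     = 0.11142000 / 0.8500
     = 0.1311


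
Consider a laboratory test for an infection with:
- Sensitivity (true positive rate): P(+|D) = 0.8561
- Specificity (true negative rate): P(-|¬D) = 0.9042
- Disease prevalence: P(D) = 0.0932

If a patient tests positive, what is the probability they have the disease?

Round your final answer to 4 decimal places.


Let D = has disease, + = positive test

Given:
- P(D) = 0.0932 (prevalence)
- P(+|D) = 0.8561 (sensitivity)
- P(-|¬D) = 0.9042 (specificity)
- P(+|¬D) = 0.0958 (false positive rate = 1 - specificity)

Step 1: Find P(+)
P(+) = P(+|D)P(D) + P(+|¬D)P(¬D)
     = 0.8561 × 0.0932 + 0.0958 × 0.9068
     = 0.07978852 + 0.08687144
     = 0.16665996

Step 2: Apply Bayes' theorem for P(D|+)
P(D|+) = P(+|D)P(D) / P(+)
       = 0.07978852 / 0.16665996
       = 0.4788


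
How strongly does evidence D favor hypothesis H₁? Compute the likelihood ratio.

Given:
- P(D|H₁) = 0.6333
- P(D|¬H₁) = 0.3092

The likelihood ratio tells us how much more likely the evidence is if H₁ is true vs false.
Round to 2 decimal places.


Likelihood Ratio (LR) = P(D|H₁) / P(D|¬H₁)

LR = 0.6333 / 0.3092
   = 2.05

The evidence is 2.05 times more likely if H₁ is true than if H₁ is false.
LR > 1, so observing D raises the odds in favor of H₁.


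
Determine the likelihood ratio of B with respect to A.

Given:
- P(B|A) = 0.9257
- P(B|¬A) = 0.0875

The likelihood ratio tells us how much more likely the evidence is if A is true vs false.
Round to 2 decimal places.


Likelihood Ratio (LR) = P(B|A) / P(B|¬A)

LR = 0.9257 / 0.0875
   = 10.58

The evidence is 10.58 times more likely if A is true than if A is false.
Since LR > 1, the evidence supports A over ¬A.


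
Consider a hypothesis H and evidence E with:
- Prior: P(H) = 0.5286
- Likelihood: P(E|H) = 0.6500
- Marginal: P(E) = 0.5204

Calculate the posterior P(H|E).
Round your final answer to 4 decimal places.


Using Bayes' theorem:

P(H|E) = P(E|H) × P(H) / P(E)
       = 0.6500 × 0.5286 / 0.5204
       = 0.34359000 / 0.5204
       = 0.6602

The evidence strengthens our belief in H.
Prior: 0.5286 → Posterior: 0.6602


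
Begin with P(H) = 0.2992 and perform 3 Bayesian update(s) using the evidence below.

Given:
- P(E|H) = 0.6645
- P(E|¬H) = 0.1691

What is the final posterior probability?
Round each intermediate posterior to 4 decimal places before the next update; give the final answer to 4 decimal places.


Sequential Bayesian updating:

Initial prior: P(H) = 0.2992

Update 1:
  P(E) = 0.6645 × 0.2992 + 0.1691 × 0.7008 = 0.19881840 + 0.11850528 = 0.31732368
  P(H|E) = 0.19881840 / 0.31732368 = 0.6265

Update 2:
  P(E) = 0.6645 × 0.6265 + 0.1691 × 0.3735 = 0.41630925 + 0.06315885 = 0.47946810
  P(H|E) = 0.41630925 / 0.47946810 = 0.8683

Update 3:
  P(E) = 0.6645 × 0.8683 + 0.1691 × 0.1317 = 0.57698535 + 0.02227047 = 0.59925582
  P(H|E) = 0.57698535 / 0.59925582 = 0.9628

Final posterior: 0.9628


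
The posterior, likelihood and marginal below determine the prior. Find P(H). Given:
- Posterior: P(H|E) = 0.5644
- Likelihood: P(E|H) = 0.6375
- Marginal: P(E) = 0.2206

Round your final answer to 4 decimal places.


From Bayes' theorem: P(H|E) = P(E|H) × P(H) / P(E)

Rearranging for P(H):
P(H) = P(H|E) × P(E) / P(E|H)
     = 0.5644 × 0.2206 / 0.6375
     = 0.12450664 / 0.6375
     = 0.1953


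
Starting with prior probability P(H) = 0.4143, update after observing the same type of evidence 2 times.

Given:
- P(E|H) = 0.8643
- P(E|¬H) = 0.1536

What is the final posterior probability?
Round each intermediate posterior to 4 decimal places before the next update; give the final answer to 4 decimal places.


Sequential Bayesian updating:

Initial prior: P(H) = 0.4143

Update 1:
  P(E) = 0.8643 × 0.4143 + 0.1536 × 0.5857 = 0.35807949 + 0.08996352 = 0.44804301
  P(H|E) = 0.35807949 / 0.44804301 = 0.7992

Update 2:
  P(E) = 0.8643 × 0.7992 + 0.1536 × 0.2008 = 0.69074856 + 0.03084288 = 0.72159144
  P(H|E) = 0.69074856 / 0.72159144 = 0.9573

Final posterior: 0.9573


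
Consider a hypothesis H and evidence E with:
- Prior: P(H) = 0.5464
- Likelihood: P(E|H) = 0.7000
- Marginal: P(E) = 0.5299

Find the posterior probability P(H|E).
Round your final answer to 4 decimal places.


Using Bayes' theorem:

P(H|E) = P(E|H) × P(H) / P(E)
       = 0.7000 × 0.5464 / 0.5299
       = 0.38248000 / 0.5299
       = 0.7218

The evidence strengthens our belief in H.
Prior: 0.5464 → Posterior: 0.7218


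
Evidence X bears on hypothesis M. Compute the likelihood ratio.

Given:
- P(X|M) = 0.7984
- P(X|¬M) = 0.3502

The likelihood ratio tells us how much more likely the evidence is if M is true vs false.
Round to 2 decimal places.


Likelihood Ratio (LR) = P(X|M) / P(X|¬M)

LR = 0.7984 / 0.3502
   = 2.28

The evidence is 2.28 times more likely if M is true than if M is false.
Because LR exceeds 1, X is evidence for M.


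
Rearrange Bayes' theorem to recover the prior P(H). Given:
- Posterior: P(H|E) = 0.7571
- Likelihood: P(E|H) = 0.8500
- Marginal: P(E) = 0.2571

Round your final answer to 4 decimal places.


From Bayes' theorem: P(H|E) = P(E|H) × P(H) / P(E)

Rearranging for P(H):
P(H) = P(H|E) × P(E) / P(E|H)
     = 0.7571 × 0.2571 / 0.8500
     = 0.19465041 / 0.8500
     = 0.2290


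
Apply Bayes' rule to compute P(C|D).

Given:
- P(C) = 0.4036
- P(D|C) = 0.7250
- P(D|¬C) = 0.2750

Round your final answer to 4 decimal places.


Bayes' theorem: P(C|D) = P(D|C) × P(C) / P(D)

Step 1: Calculate P(D) using law of total probability
P(D) = P(D|C)P(C) + P(D|¬C)P(¬C)
     = 0.7250 × 0.4036 + 0.2750 × 0.5964
     = 0.29261000 + 0.16401000
     = 0.45662000

Step 2: Apply Bayes' theorem
P(C|D) = P(D|C) × P(C) / P(D)
       = 0.29261000 / 0.45662000
       = 0.6408


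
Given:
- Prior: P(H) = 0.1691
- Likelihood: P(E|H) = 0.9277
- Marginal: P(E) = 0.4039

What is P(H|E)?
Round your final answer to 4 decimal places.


Using Bayes' theorem:

P(H|E) = P(E|H) × P(H) / P(E)
       = 0.9277 × 0.1691 / 0.4039
       = 0.15687407 / 0.4039
       = 0.3884

The evidence strengthens our belief in H.
Prior: 0.1691 → Posterior: 0.3884


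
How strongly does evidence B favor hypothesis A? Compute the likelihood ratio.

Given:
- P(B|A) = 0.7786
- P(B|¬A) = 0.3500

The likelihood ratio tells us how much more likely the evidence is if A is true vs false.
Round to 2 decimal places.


Likelihood Ratio (LR) = P(B|A) / P(B|¬A)

LR = 0.7786 / 0.3500
   = 2.22

The evidence is 2.22 times more likely if A is true than if A is false.
Because LR exceeds 1, B is evidence for A.


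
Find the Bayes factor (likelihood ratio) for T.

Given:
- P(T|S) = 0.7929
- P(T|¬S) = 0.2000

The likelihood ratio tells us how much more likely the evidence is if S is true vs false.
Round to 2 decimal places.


Likelihood Ratio (LR) = P(T|S) / P(T|¬S)

LR = 0.7929 / 0.2000
   = 3.96

The evidence is 3.96 times more likely if S is true than if S is false.
Because LR exceeds 1, T is evidence for S.


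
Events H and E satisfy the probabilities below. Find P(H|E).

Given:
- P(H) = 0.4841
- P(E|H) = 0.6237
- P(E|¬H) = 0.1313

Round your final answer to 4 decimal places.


Bayes' theorem: P(H|E) = P(E|H) × P(H) / P(E)

Step 1: Calculate P(E) using law of total probability
P(E) = P(E|H)P(H) + P(E|¬H)P(¬H)
     = 0.6237 × 0.4841 + 0.1313 × 0.5159
     = 0.30193317 + 0.06773767
     = 0.36967084

Step 2: Apply Bayes' theorem
P(H|E) = P(E|H) × P(H) / P(E)
       = 0.30193317 / 0.36967084
       = 0.8168


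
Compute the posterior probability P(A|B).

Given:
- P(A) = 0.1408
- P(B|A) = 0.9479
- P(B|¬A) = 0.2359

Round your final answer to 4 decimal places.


Bayes' theorem: P(A|B) = P(B|A) × P(A) / P(B)

Step 1: Calculate P(B) using law of total probability
P(B) = P(B|A)P(A) + P(B|¬A)P(¬A)
     = 0.9479 × 0.1408 + 0.2359 × 0.8592
     = 0.13346432 + 0.20268528
     = 0.33614960

Step 2: Apply Bayes' theorem
P(A|B) = P(B|A) × P(A) / P(B)
       = 0.13346432 / 0.33614960
       = 0.3970


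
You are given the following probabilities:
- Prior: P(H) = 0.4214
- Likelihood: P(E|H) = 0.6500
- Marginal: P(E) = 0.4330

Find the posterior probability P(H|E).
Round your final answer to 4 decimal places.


Using Bayes' theorem:

P(H|E) = P(E|H) × P(H) / P(E)
       = 0.6500 × 0.4214 / 0.4330
       = 0.27391000 / 0.4330
       = 0.6326

The evidence strengthens our belief in H.
Prior: 0.4214 → Posterior: 0.6326


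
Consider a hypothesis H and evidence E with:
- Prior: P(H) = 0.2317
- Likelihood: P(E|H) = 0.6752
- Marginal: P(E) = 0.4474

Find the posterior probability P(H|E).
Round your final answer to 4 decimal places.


Using Bayes' theorem:

P(H|E) = P(E|H) × P(H) / P(E)
       = 0.6752 × 0.2317 / 0.4474
       = 0.15644384 / 0.4474
       = 0.3497

The evidence strengthens our belief in H.
Prior: 0.2317 → Posterior: 0.3497


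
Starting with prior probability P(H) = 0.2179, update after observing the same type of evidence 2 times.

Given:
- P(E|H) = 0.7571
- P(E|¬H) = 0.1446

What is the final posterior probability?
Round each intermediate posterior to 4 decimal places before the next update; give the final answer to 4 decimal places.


Sequential Bayesian updating:

Initial prior: P(H) = 0.2179

Update 1:
  P(E) = 0.7571 × 0.2179 + 0.1446 × 0.7821 = 0.16497209 + 0.11309166 = 0.27806375
  P(H|E) = 0.16497209 / 0.27806375 = 0.5933

Update 2:
  P(E) = 0.7571 × 0.5933 + 0.1446 × 0.4067 = 0.44918743 + 0.05880882 = 0.50799625
  P(H|E) = 0.44918743 / 0.50799625 = 0.8842

Final posterior: 0.8842


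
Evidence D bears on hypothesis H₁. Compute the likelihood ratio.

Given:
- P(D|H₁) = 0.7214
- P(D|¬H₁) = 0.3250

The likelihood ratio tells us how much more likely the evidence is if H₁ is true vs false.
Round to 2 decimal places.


Likelihood Ratio (LR) = P(D|H₁) / P(D|¬H₁)

LR = 0.7214 / 0.3250
   = 2.22

The evidence is 2.22 times more likely if H₁ is true than if H₁ is false.
Because LR exceeds 1, D is evidence for H₁.


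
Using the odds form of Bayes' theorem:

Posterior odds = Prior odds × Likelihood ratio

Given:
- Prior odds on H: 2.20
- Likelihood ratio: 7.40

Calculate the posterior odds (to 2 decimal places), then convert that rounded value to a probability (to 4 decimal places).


Step 1: Calculate posterior odds
Posterior odds = Prior odds × LR
               = 2.20 × 7.40
               = 16.28

Step 2: Convert to probability
P(H|E) = Posterior odds / (1 + Posterior odds)
       = 16.28 / (1 + 16.28)
       = 16.28 / 17.28
       = 0.9421

The evidence increased P(H) from 0.6875 to 0.9421.


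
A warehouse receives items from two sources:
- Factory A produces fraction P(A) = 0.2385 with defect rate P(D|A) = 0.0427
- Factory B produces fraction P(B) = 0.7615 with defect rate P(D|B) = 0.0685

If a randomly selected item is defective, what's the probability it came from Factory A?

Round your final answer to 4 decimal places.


Let A = from Factory A, D = defective

Given:
- P(A) = 0.2385, P(B) = 0.7615
- P(D|A) = 0.0427, P(D|B) = 0.0685

Step 1: Find P(D)
P(D) = P(D|A)P(A) + P(D|B)P(B)
     = 0.0427 × 0.2385 + 0.0685 × 0.7615
     = 0.01018395 + 0.05216275
     = 0.06234670

Step 2: Apply Bayes' theorem
P(A|D) = P(D|A)P(A) / P(D)
       = 0.01018395 / 0.06234670
       = 0.1633


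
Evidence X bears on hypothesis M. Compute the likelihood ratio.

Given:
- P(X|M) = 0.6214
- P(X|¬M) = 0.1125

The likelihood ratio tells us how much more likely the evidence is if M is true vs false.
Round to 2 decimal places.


Likelihood Ratio (LR) = P(X|M) / P(X|¬M)

LR = 0.6214 / 0.1125
   = 5.52

The evidence is 5.52 times more likely if M is true than if M is false.
Because LR exceeds 1, X is evidence for M.


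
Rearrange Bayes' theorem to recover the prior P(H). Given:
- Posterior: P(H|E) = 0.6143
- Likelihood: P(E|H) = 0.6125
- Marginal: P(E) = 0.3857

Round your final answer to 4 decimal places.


From Bayes' theorem: P(H|E) = P(E|H) × P(H) / P(E)

Rearranging for P(H):
P(H) = P(H|E) × P(E) / P(E|H)
     = 0.6143 × 0.3857 / 0.6125
     = 0.23693551 / 0.6125
     = 0.3868


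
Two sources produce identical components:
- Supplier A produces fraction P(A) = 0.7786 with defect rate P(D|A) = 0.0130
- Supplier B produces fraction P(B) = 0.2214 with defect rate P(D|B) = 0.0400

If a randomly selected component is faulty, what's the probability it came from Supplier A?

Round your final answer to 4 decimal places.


Let A = from Supplier A, D = faulty

Given:
- P(A) = 0.7786, P(B) = 0.2214
- P(D|A) = 0.0130, P(D|B) = 0.0400

Step 1: Find P(D)
P(D) = P(D|A)P(A) + P(D|B)P(B)
     = 0.0130 × 0.7786 + 0.0400 × 0.2214
     = 0.01012180 + 0.00885600
     = 0.01897780

Step 2: Apply Bayes' theorem
P(A|D) = P(D|A)P(A) / P(D)
       = 0.01012180 / 0.01897780
       = 0.5333


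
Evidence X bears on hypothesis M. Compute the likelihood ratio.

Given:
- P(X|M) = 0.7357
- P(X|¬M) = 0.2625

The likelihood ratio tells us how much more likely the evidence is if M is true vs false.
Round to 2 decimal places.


Likelihood Ratio (LR) = P(X|M) / P(X|¬M)

LR = 0.7357 / 0.2625
   = 2.80

The evidence is 2.80 times more likely if M is true than if M is false.
LR > 1, so observing X raises the odds in favor of M.


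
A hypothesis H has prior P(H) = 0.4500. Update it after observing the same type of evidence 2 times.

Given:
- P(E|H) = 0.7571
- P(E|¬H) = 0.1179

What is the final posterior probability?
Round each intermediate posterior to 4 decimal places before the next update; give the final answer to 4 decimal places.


Sequential Bayesian updating:

Initial prior: P(H) = 0.4500

Update 1:
  P(E) = 0.7571 × 0.4500 + 0.1179 × 0.5500 = 0.34069500 + 0.06484500 = 0.40554000
  P(H|E) = 0.34069500 / 0.40554000 = 0.8401

Update 2:
  P(E) = 0.7571 × 0.8401 + 0.1179 × 0.1599 = 0.63603971 + 0.01885221 = 0.65489192
  P(H|E) = 0.63603971 / 0.65489192 = 0.9712

Final posterior: 0.9712


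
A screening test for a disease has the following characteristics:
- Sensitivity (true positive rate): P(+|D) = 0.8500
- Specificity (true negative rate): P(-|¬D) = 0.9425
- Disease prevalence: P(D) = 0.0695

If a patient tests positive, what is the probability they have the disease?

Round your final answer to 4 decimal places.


Let D = has disease, + = positive test

Given:
- P(D) = 0.0695 (prevalence)
- P(+|D) = 0.8500 (sensitivity)
- P(-|¬D) = 0.9425 (specificity)
- P(+|¬D) = 0.0575 (false positive rate = 1 - specificity)

Step 1: Find P(+)
P(+) = P(+|D)P(D) + P(+|¬D)P(¬D)
     = 0.8500 × 0.0695 + 0.0575 × 0.9305
     = 0.05907500 + 0.05350375
     = 0.11257875

Step 2: Apply Bayes' theorem for P(D|+)
P(D|+) = P(+|D)P(D) / P(+)
       = 0.05907500 / 0.11257875
       = 0.5247


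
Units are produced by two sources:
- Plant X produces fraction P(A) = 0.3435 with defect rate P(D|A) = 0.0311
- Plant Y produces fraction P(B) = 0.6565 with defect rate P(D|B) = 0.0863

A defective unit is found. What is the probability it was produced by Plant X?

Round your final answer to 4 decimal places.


Let A = from Plant X, D = defective

Given:
- P(A) = 0.3435, P(B) = 0.6565
- P(D|A) = 0.0311, P(D|B) = 0.0863

Step 1: Find P(D)
P(D) = P(D|A)P(A) + P(D|B)P(B)
     = 0.0311 × 0.3435 + 0.0863 × 0.6565
     = 0.01068285 + 0.05665595
     = 0.06733880

Step 2: Apply Bayes' theorem
P(A|D) = P(D|A)P(A) / P(D)
       = 0.01068285 / 0.06733880
       = 0.1586


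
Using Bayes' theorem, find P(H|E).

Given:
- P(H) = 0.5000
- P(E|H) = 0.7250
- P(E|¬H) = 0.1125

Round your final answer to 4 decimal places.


Bayes' theorem: P(H|E) = P(E|H) × P(H) / P(E)

Step 1: Calculate P(E) using law of total probability
P(E) = P(E|H)P(H) + P(E|¬H)P(¬H)
     = 0.7250 × 0.5000 + 0.1125 × 0.5000
     = 0.36250000 + 0.05625000
     = 0.41875000

Step 2: Apply Bayes' theorem
P(H|E) = P(E|H) × P(H) / P(E)
       = 0.36250000 / 0.41875000
       = 0.8657


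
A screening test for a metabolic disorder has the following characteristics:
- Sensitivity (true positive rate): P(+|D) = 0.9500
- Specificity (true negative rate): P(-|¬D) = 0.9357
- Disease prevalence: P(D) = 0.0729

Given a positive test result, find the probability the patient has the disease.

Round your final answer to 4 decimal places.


Let D = has disease, + = positive test

Given:
- P(D) = 0.0729 (prevalence)
- P(+|D) = 0.9500 (sensitivity)
- P(-|¬D) = 0.9357 (specificity)
- P(+|¬D) = 0.0643 (false positive rate = 1 - specificity)

Step 1: Find P(+)
P(+) = P(+|D)P(D) + P(+|¬D)P(¬D)
     = 0.9500 × 0.0729 + 0.0643 × 0.9271
     = 0.06925500 + 0.05961253
     = 0.12886753

Step 2: Apply Bayes' theorem for P(D|+)
P(D|+) = P(+|D)P(D) / P(+)
       = 0.06925500 / 0.12886753
       = 0.5374


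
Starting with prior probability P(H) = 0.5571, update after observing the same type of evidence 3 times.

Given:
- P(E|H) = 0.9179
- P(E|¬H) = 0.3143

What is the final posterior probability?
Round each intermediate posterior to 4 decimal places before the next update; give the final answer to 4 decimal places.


Sequential Bayesian updating:

Initial prior: P(H) = 0.5571

Update 1:
  P(E) = 0.9179 × 0.5571 + 0.3143 × 0.4429 = 0.51136209 + 0.13920347 = 0.65056556
  P(H|E) = 0.51136209 / 0.65056556 = 0.7860

Update 2:
  P(E) = 0.9179 × 0.7860 + 0.3143 × 0.2140 = 0.72146940 + 0.06726020 = 0.78872960
  P(H|E) = 0.72146940 / 0.78872960 = 0.9147

Update 3:
  P(E) = 0.9179 × 0.9147 + 0.3143 × 0.0853 = 0.83960313 + 0.02680979 = 0.86641292
  P(H|E) = 0.83960313 / 0.86641292 = 0.9691

Final posterior: 0.9691


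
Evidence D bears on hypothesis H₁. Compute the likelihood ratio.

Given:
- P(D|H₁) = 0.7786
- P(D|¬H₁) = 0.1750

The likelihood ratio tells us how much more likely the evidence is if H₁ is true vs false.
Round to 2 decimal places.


Likelihood Ratio (LR) = P(D|H₁) / P(D|¬H₁)

LR = 0.7786 / 0.1750
   = 4.45

The evidence is 4.45 times more likely if H₁ is true than if H₁ is false.
Because LR exceeds 1, D is evidence for H₁.


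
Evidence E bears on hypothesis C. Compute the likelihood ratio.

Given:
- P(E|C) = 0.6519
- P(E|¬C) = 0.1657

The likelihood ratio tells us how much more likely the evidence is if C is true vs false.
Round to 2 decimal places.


Likelihood Ratio (LR) = P(E|C) / P(E|¬C)

LR = 0.6519 / 0.1657
   = 3.93

The evidence is 3.93 times more likely if C is true than if C is false.
Since LR > 1, the evidence supports C over ¬C.


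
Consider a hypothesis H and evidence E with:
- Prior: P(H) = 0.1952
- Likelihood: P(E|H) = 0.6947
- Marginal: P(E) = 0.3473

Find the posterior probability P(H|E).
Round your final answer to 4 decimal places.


Using Bayes' theorem:

P(H|E) = P(E|H) × P(H) / P(E)
       = 0.6947 × 0.1952 / 0.3473
       = 0.13560544 / 0.3473
       = 0.3905

The evidence strengthens our belief in H.
Prior: 0.1952 → Posterior: 0.3905


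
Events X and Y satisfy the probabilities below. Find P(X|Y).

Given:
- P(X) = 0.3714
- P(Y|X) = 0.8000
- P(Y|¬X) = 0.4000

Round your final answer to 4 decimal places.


Bayes' theorem: P(X|Y) = P(Y|X) × P(X) / P(Y)

Step 1: Calculate P(Y) using law of total probability
P(Y) = P(Y|X)P(X) + P(Y|¬X)P(¬X)
     = 0.8000 × 0.3714 + 0.4000 × 0.6286
     = 0.29712000 + 0.25144000
     = 0.54856000

Step 2: Apply Bayes' theorem
P(X|Y) = P(Y|X) × P(X) / P(Y)
       = 0.29712000 / 0.54856000
       = 0.5416


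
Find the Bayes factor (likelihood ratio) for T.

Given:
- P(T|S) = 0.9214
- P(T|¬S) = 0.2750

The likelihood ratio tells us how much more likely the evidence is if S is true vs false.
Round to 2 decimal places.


Likelihood Ratio (LR) = P(T|S) / P(T|¬S)

LR = 0.9214 / 0.2750
   = 3.35

The evidence is 3.35 times more likely if S is true than if S is false.
Because LR exceeds 1, T is evidence for S.


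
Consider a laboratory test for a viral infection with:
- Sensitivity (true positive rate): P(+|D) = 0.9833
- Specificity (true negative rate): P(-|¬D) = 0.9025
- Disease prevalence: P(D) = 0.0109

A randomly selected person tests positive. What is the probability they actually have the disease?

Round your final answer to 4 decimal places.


Let D = has disease, + = positive test

Given:
- P(D) = 0.0109 (prevalence)
- P(+|D) = 0.9833 (sensitivity)
- P(-|¬D) = 0.9025 (specificity)
- P(+|¬D) = 0.0975 (false positive rate = 1 - specificity)

Step 1: Find P(+)
P(+) = P(+|D)P(D) + P(+|¬D)P(¬D)
     = 0.9833 × 0.0109 + 0.0975 × 0.9891
     = 0.01071797 + 0.09643725
     = 0.10715522

Step 2: Apply Bayes' theorem for P(D|+)
P(D|+) = P(+|D)P(D) / P(+)
       = 0.01071797 / 0.10715522
       = 0.1000


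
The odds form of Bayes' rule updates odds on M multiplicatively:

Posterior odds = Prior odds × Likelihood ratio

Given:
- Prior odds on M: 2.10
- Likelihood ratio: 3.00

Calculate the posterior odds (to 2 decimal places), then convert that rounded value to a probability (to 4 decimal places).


Step 1: Calculate posterior odds
Posterior odds = Prior odds × LR
               = 2.10 × 3.00
               = 6.30

Step 2: Convert to probability
P(M|E) = Posterior odds / (1 + Posterior odds)
       = 6.30 / (1 + 6.30)
       = 6.30 / 7.30
       = 0.8630

The evidence increased P(M) from 0.6774 to 0.8630.


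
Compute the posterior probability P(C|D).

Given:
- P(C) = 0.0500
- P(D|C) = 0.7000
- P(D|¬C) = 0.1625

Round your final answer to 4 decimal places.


Bayes' theorem: P(C|D) = P(D|C) × P(C) / P(D)

Step 1: Calculate P(D) using law of total probability
P(D) = P(D|C)P(C) + P(D|¬C)P(¬C)
     = 0.7000 × 0.0500 + 0.1625 × 0.9500
     = 0.03500000 + 0.15437500
     = 0.18937500

Step 2: Apply Bayes' theorem
P(C|D) = P(D|C) × P(C) / P(D)
       = 0.03500000 / 0.18937500
       = 0.1848


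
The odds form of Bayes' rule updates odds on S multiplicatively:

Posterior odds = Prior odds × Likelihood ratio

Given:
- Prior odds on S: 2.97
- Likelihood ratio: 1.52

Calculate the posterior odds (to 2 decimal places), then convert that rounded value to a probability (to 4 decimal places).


Step 1: Calculate posterior odds
Posterior odds = Prior odds × LR
               = 2.97 × 1.52
               = 4.51

Step 2: Convert to probability
P(S|E) = Posterior odds / (1 + Posterior odds)
       = 4.51 / (1 + 4.51)
       = 4.51 / 5.51
       = 0.8185

The evidence increased P(S) from 0.7481 to 0.8185.


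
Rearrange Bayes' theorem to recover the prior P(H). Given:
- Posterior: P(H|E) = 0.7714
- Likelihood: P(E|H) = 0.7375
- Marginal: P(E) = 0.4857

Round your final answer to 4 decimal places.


From Bayes' theorem: P(H|E) = P(E|H) × P(H) / P(E)

Rearranging for P(H):
P(H) = P(H|E) × P(E) / P(E|H)
     = 0.7714 × 0.4857 / 0.7375
     = 0.37466898 / 0.7375
     = 0.5080


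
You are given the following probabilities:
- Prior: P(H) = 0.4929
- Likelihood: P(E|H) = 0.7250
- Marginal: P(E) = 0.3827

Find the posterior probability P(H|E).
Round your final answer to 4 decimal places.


Using Bayes' theorem:

P(H|E) = P(E|H) × P(H) / P(E)
       = 0.7250 × 0.4929 / 0.3827
       = 0.35735250 / 0.3827
       = 0.9338

The evidence strengthens our belief in H.
Prior: 0.4929 → Posterior: 0.9338


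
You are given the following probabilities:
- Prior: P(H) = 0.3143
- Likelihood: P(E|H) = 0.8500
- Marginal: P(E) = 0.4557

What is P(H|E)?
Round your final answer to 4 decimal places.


Using Bayes' theorem:

P(H|E) = P(E|H) × P(H) / P(E)
       = 0.8500 × 0.3143 / 0.4557
       = 0.26715500 / 0.4557
       = 0.5863

The evidence strengthens our belief in H.
Prior: 0.3143 → Posterior: 0.5863


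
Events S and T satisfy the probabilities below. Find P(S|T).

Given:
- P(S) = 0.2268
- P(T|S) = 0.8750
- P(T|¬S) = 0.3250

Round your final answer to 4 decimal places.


Bayes' theorem: P(S|T) = P(T|S) × P(S) / P(T)

Step 1: Calculate P(T) using law of total probability
P(T) = P(T|S)P(S) + P(T|¬S)P(¬S)
     = 0.8750 × 0.2268 + 0.3250 × 0.7732
     = 0.19845000 + 0.25129000
     = 0.44974000

Step 2: Apply Bayes' theorem
P(S|T) = P(T|S) × P(S) / P(T)
       = 0.19845000 / 0.44974000
       = 0.4413


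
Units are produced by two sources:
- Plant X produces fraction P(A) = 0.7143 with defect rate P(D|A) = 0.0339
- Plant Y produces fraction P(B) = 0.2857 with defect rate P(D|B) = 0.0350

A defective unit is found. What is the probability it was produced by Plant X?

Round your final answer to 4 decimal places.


Let A = from Plant X, D = defective

Given:
- P(A) = 0.7143, P(B) = 0.2857
- P(D|A) = 0.0339, P(D|B) = 0.0350

Step 1: Find P(D)
P(D) = P(D|A)P(A) + P(D|B)P(B)
     = 0.0339 × 0.7143 + 0.0350 × 0.2857
     = 0.02421477 + 0.00999950
     = 0.03421427

Step 2: Apply Bayes' theorem
P(A|D) = P(D|A)P(A) / P(D)
       = 0.02421477 / 0.03421427
       = 0.7077
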